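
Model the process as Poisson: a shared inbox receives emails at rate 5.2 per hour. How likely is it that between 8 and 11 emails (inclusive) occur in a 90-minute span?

0.4208

Over the interval, μ = 5.2 × 1.5 = 7.8 (a 90-minute span = 1.5 hours).
P(8 ≤ N ≤ 11) = Σ_{j=8}^{11} e^(−7.8) · 7.8^j/j! ≈ 0.4208.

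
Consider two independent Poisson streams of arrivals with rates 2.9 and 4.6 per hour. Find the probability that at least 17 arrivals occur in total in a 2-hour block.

0.3359

Independent Poisson processes superpose: combined rate λ = 2.9 + 4.6 = 7.5 per hour.
Over the interval, μ = 7.5 × 2 = 15 (a 2-hour block = 2 hours).
P(N ≥ 17) = 1 − P(N ≤ 16) ≈ 0.3359.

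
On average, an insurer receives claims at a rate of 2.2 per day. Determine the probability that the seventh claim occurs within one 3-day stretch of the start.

0.4892

Over the interval, μ = 2.2 × 3 = 6.6 (a 3-day stretch = 3 days).
The seventh arrival falls in the interval iff at least 7 events occur there: P(S_7 ≤ t) = P(N ≥ 7) = 1 − P(N ≤ 6) ≈ 0.4892.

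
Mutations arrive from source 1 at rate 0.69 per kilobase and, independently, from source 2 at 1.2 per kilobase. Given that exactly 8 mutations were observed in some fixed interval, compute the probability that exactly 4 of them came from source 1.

0.2021

Given the total, each event is independently from source 1 with probability p = λ_1/(λ_1+λ_2) = 0.69/1.89 ≈ 0.3651.
So K ~ Binomial(8, 0.69/1.89): P(K = 4) = C(8,4) · (0.69/1.89)^4 · (1.2/1.89)^4 ≈ 0.2021.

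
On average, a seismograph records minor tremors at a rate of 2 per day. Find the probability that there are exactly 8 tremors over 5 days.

Over the interval, μ = 2 × 5 = 10 (5 days).
P(N = 8) = e^(−μ) μ^8/8! = e^(−10) · 10^8/40320 ≈ 0.1126.

0.1126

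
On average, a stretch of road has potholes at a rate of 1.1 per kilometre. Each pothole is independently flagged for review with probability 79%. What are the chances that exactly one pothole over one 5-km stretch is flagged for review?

0.0564

Thinning: the potholes that are flagged for review themselves form a Poisson process with rate 0.79 × 1.1 = 0.869 per kilometre.
Over the interval, μ = 0.869 × 5 = 4.345 (a 5-km stretch = 5 kilometres).
P(N = 1) = e^(−4.345) · 4.345^1/1! ≈ 0.0564.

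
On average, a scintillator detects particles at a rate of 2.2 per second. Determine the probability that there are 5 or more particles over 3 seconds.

0.7873

Over the interval, μ = 2.2 × 3 = 6.6 (3 seconds).
P(N ≥ 5) = 1 − P(N ≤ 4) = 1 − Σ_{j=0}^{4} e^(−μ) μ^j/j! ≈ 0.7873.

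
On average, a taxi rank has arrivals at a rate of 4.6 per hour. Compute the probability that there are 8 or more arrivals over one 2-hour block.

Over the interval, μ = 4.6 × 2 = 9.2 (a 2-hour block = 2 hours).
P(N ≥ 8) = 1 − P(N ≤ 7) = 1 − Σ_{j=0}^{7} e^(−μ) μ^j/j! ≈ 0.6990.

0.6990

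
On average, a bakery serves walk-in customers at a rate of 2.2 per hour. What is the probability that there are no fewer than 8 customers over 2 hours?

0.0786

Over the interval, μ = 2.2 × 2 = 4.4 (2 hours).
P(N ≥ 8) = 1 − P(N ≤ 7) = 1 − Σ_{j=0}^{7} e^(−μ) μ^j/j! ≈ 0.0786.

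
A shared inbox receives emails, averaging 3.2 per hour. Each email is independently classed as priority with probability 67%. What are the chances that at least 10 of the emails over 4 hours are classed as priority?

0.3569

Thinning: the emails that are classed as priority themselves form a Poisson process with rate 0.67 × 3.2 = 2.144 per hour.
Over the interval, μ = 2.144 × 4 = 8.576 (4 hours).
P(N ≥ 10) = 1 − P(N ≤ 9) ≈ 0.3569.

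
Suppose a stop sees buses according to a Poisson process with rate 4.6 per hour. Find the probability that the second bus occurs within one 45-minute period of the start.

0.8587

Over the interval, μ = 4.6 × 0.75 = 3.45 (a 45-minute period = 0.75 hours).
The second arrival falls in the interval iff at least 2 events occur there: P(S_2 ≤ t) = P(N ≥ 2) = 1 − P(N ≤ 1) ≈ 0.8587.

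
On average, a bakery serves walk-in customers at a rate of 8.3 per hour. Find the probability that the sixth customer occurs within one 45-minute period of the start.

0.5898

Over the interval, μ = 8.3 × 0.75 = 6.225 (a 45-minute period = 0.75 hours).
The sixth arrival falls in the interval iff at least 6 events occur there: P(S_6 ≤ t) = P(N ≥ 6) = 1 − P(N ≤ 5) ≈ 0.5898.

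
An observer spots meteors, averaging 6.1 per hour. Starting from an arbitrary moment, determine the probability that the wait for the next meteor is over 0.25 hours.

0.2176

The wait for the next event is exponential with rate λ = 6.1 per hour.
P(T > 0.25) = e^(−λt) = e^(−6.1 × 0.25) = e^(−1.525) ≈ 0.2176.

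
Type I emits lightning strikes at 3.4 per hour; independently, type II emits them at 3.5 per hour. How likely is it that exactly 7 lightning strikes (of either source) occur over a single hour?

Independent Poisson processes superpose: combined rate λ = 3.4 + 3.5 = 6.9 per hour.
So μ = 6.9.
P(N = 7) = e^(−6.9) · 6.9^7/7! ≈ 0.1489.

0.1489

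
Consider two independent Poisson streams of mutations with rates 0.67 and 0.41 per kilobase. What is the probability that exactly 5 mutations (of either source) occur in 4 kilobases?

0.1668

Independent Poisson processes superpose: combined rate λ = 0.67 + 0.41 = 1.08 per kilobase.
Over the interval, μ = 1.08 × 4 = 4.32 (4 kilobases).
P(N = 5) = e^(−4.32) · 4.32^5/5! ≈ 0.1668.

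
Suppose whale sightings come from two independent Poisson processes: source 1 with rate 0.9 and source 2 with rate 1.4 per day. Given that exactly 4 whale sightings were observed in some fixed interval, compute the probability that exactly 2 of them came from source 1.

0.3404

Given the total, each event is independently from source 1 with probability p = λ_1/(λ_1+λ_2) = 0.9/2.3 ≈ 0.3913.
So K ~ Binomial(4, 0.9/2.3): P(K = 2) = C(4,2) · (0.9/2.3)^2 · (1.4/2.3)^2 ≈ 0.3404.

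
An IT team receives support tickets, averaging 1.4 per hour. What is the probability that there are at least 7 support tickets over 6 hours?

Over the interval, μ = 1.4 × 6 = 8.4 (6 hours).
P(N ≥ 7) = 1 − P(N ≤ 6) = 1 − Σ_{j=0}^{6} e^(−μ) μ^j/j! ≈ 0.7330.

0.7330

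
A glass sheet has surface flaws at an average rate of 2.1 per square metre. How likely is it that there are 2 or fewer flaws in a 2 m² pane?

Over the interval, μ = 2.1 × 2 = 4.2 (a 2 m² pane = 2 square metres).
P(N ≤ 2) = Σ_{j=0}^{2} e^(−μ) μ^j/j! ≈ 0.2102.

0.2102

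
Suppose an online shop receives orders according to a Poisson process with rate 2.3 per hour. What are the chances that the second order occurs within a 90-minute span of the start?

0.8587

Over the interval, μ = 2.3 × 1.5 = 3.45 (a 90-minute span = 1.5 hours).
The second arrival falls in the interval iff at least 2 events occur there: P(S_2 ≤ t) = P(N ≥ 2) = 1 − P(N ≤ 1) ≈ 0.8587.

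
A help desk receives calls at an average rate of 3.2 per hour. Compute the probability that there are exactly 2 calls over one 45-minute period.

Over the interval, μ = 3.2 × 0.75 = 2.4 (a 45-minute period = 0.75 hours).
P(N = 2) = e^(−μ) μ^2/2! = e^(−2.4) · 2.4^2/2 ≈ 0.2613.

0.2613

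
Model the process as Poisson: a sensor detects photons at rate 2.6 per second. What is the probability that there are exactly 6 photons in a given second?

0.0319

With mean μ = 2.6 per second,
P(N = 6) = e^(−μ) μ^6/6! = e^(−2.6) · 2.6^6/720 ≈ 0.0319.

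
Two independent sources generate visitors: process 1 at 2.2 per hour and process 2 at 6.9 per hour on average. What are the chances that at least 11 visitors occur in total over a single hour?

Independent Poisson processes superpose: combined rate λ = 2.2 + 6.9 = 9.1 per hour.
So μ = 9.1.
P(N ≥ 11) = 1 − P(N ≤ 10) ≈ 0.3059.

0.3059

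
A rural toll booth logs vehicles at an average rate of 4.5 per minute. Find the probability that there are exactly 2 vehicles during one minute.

With mean μ = 4.5 per minute,
P(N = 2) = e^(−μ) μ^2/2! = e^(−4.5) · 4.5^2/2 ≈ 0.1125.

0.1125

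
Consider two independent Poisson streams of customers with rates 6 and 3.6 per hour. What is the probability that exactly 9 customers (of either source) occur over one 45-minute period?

0.1070

Independent Poisson processes superpose: combined rate λ = 6 + 3.6 = 9.6 per hour.
Over the interval, μ = 9.6 × 0.75 = 7.2 (a 45-minute period = 0.75 hours).
P(N = 9) = e^(−7.2) · 7.2^9/9! ≈ 0.1070.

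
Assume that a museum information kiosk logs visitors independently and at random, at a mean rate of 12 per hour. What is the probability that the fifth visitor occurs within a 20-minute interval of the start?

0.3712

Over the interval, μ = 12 × 1/3 = 4 (a 20-minute interval = 1/3 hours).
The fifth arrival falls in the interval iff at least 5 events occur there: P(S_5 ≤ t) = P(N ≥ 5) = 1 − P(N ≤ 4) ≈ 0.3712.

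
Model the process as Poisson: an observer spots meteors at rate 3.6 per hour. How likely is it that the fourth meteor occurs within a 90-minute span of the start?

0.7867

Over the interval, μ = 3.6 × 1.5 = 5.4 (a 90-minute span = 1.5 hours).
The fourth arrival falls in the interval iff at least 4 events occur there: P(S_4 ≤ t) = P(N ≥ 4) = 1 − P(N ≤ 3) ≈ 0.7867.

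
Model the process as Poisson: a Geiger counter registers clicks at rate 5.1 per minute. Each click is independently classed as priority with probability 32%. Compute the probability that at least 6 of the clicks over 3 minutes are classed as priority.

Thinning: the clicks that are classed as priority themselves form a Poisson process with rate 0.32 × 5.1 = 1.632 per minute.
Over the interval, μ = 1.632 × 3 = 4.896 (3 minutes).
P(N ≥ 6) = 1 − P(N ≤ 5) ≈ 0.3658.

0.3658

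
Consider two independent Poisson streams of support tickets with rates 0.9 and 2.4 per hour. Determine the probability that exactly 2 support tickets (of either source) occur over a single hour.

Independent Poisson processes superpose: combined rate λ = 0.9 + 2.4 = 3.3 per hour.
So μ = 3.3.
P(N = 2) = e^(−3.3) · 3.3^2/2! ≈ 0.2008.

0.2008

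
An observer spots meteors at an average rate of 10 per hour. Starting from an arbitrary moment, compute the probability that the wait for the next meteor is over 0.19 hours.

0.1496

The wait for the next event is exponential with rate λ = 10 per hour.
P(T > 0.19) = e^(−λt) = e^(−10 × 0.19) = e^(−1.9) ≈ 0.1496.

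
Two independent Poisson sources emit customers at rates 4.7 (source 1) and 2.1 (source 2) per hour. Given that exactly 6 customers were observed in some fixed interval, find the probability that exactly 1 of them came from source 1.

0.0116

Given the total, each event is independently from source 1 with probability p = λ_1/(λ_1+λ_2) = 4.7/6.8 ≈ 0.6912.
So K ~ Binomial(6, 4.7/6.8): P(K = 1) = C(6,1) · (4.7/6.8)^1 · (2.1/6.8)^5 ≈ 0.0116.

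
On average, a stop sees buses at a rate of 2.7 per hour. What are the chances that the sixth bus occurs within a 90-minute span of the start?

Over the interval, μ = 2.7 × 1.5 = 4.05 (a 90-minute span = 1.5 hours).
The sixth arrival falls in the interval iff at least 6 events occur there: P(S_6 ≤ t) = P(N ≥ 6) = 1 − P(N ≤ 5) ≈ 0.2227.

0.2227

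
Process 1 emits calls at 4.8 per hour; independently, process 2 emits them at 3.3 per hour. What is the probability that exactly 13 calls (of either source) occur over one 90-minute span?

Independent Poisson processes superpose: combined rate λ = 4.8 + 3.3 = 8.1 per hour.
Over the interval, μ = 8.1 × 1.5 = 12.15 (a 90-minute span = 1.5 hours).
P(N = 13) = e^(−12.15) · 12.15^13/13! ≈ 0.1068.

0.1068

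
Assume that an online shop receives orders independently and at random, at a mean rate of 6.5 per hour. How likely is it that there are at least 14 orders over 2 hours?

Over the interval, μ = 6.5 × 2 = 13 (2 hours).
P(N ≥ 14) = 1 − P(N ≤ 13) = 1 − Σ_{j=0}^{13} e^(−μ) μ^j/j! ≈ 0.4270.

0.4270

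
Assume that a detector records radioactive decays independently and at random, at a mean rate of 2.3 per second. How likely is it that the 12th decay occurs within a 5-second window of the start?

0.4802

Over the interval, μ = 2.3 × 5 = 11.5 (a 5-second window = 5 seconds).
The 12th arrival falls in the interval iff at least 12 events occur there: P(S_12 ≤ t) = P(N ≥ 12) = 1 − P(N ≤ 11) ≈ 0.4802.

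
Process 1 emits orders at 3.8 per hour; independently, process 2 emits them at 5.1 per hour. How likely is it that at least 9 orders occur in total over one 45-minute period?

Independent Poisson processes superpose: combined rate λ = 3.8 + 5.1 = 8.9 per hour.
Over the interval, μ = 8.9 × 0.75 = 6.675 (a 45-minute period = 0.75 hours).
P(N ≥ 9) = 1 − P(N ≤ 8) ≈ 0.2296.

0.2296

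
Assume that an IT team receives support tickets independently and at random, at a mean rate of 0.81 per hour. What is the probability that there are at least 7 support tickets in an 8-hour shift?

Over the interval, μ = 0.81 × 8 = 6.48 (an 8-hour shift = 8 hours).
P(N ≥ 7) = 1 − P(N ≤ 6) = 1 − Σ_{j=0}^{6} e^(−μ) μ^j/j! ≈ 0.4703.

0.4703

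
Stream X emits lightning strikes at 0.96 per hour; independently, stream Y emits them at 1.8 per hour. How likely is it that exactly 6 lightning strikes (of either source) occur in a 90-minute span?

Independent Poisson processes superpose: combined rate λ = 0.96 + 1.8 = 2.76 per hour.
Over the interval, μ = 2.76 × 1.5 = 4.14 (a 90-minute span = 1.5 hours).
P(N = 6) = e^(−4.14) · 4.14^6/6! ≈ 0.1114.

0.1114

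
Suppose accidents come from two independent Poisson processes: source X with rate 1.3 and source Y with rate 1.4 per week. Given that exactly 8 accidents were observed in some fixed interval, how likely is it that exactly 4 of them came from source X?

Given the total, each event is independently from source X with probability p = λ_X/(λ_X+λ_Y) = 1.3/2.7 ≈ 0.4815.
So K ~ Binomial(8, 1.3/2.7): P(K = 4) = C(8,4) · (1.3/2.7)^4 · (1.4/2.7)^4 ≈ 0.2719.

0.2719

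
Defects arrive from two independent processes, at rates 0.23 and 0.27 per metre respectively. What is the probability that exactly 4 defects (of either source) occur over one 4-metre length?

Independent Poisson processes superpose: combined rate λ = 0.23 + 0.27 = 0.5 per metre.
Over the interval, μ = 0.5 × 4 = 2 (a 4-metre length = 4 metres).
P(N = 4) = e^(−2) · 2^4/4! ≈ 0.0902.

0.0902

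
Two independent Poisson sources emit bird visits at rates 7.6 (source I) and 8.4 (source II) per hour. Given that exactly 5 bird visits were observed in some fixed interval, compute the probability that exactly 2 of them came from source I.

Given the total, each event is independently from source I with probability p = λ_I/(λ_I+λ_II) = 7.6/16 = 0.4750.
So K ~ Binomial(5, 7.6/16): P(K = 2) = C(5,2) · (7.6/16)^2 · (8.4/16)^3 ≈ 0.3265.

0.3265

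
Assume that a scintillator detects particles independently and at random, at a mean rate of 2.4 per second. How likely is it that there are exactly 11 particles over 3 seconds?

0.0504

Over the interval, μ = 2.4 × 3 = 7.2 (3 seconds).
P(N = 11) = e^(−μ) μ^11/11! = e^(−7.2) · 7.2^11/39916800 ≈ 0.0504.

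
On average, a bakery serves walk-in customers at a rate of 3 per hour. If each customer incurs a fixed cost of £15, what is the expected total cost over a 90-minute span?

£67.5

E[N] = 3 × 1.5 = 4.5 (a 90-minute span = 1.5 hours); E[cost] = 4.5 × £15 = £67.5.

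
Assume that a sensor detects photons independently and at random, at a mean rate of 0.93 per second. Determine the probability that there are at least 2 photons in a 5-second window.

0.9460

Over the interval, μ = 0.93 × 5 = 4.65 (a 5-second window = 5 seconds).
P(N ≥ 2) = 1 − P(N ≤ 1) = 1 − Σ_{j=0}^{1} e^(−μ) μ^j/j! ≈ 0.9460.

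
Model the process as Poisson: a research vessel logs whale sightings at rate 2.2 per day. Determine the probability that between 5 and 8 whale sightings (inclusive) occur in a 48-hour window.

0.4130

Over the interval, μ = 2.2 × 2 = 4.4 (a 48-hour window = 2 days).
P(5 ≤ N ≤ 8) = Σ_{j=5}^{8} e^(−4.4) · 4.4^j/j! ≈ 0.4130.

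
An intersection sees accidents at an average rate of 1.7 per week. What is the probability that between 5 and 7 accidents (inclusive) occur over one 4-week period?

0.4365

Over the interval, μ = 1.7 × 4 = 6.8 (a 4-week period = 4 weeks).
P(5 ≤ N ≤ 7) = Σ_{j=5}^{7} e^(−6.8) · 6.8^j/j! ≈ 0.4365.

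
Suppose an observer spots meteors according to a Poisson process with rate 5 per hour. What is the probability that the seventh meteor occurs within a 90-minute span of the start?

0.6218

Over the interval, μ = 5 × 1.5 = 7.5 (a 90-minute span = 1.5 hours).
The seventh arrival falls in the interval iff at least 7 events occur there: P(S_7 ≤ t) = P(N ≥ 7) = 1 − P(N ≤ 6) ≈ 0.6218.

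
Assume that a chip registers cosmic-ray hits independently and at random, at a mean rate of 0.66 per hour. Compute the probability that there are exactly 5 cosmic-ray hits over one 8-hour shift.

Over the interval, μ = 0.66 × 8 = 5.28 (an 8-hour shift = 8 hours).
P(N = 5) = e^(−μ) μ^5/5! = e^(−5.28) · 5.28^5/120 ≈ 0.1741.

0.1741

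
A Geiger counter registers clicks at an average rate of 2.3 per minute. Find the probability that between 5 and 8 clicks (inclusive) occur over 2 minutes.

Over the interval, μ = 2.3 × 2 = 4.6 (2 minutes).
P(5 ≤ N ≤ 8) = Σ_{j=5}^{8} e^(−4.6) · 4.6^j/j! ≈ 0.4417.

0.4417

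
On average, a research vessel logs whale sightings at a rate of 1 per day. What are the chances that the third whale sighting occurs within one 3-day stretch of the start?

0.5768

Over the interval, μ = 1 × 3 = 3 (a 3-day stretch = 3 days).
The third arrival falls in the interval iff at least 3 events occur there: P(S_3 ≤ t) = P(N ≥ 3) = 1 − P(N ≤ 2) ≈ 0.5768.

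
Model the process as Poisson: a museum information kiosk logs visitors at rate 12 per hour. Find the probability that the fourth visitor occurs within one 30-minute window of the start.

Over the interval, μ = 12 × 0.5 = 6 (a 30-minute window = 0.5 hours).
The fourth arrival falls in the interval iff at least 4 events occur there: P(S_4 ≤ t) = P(N ≥ 4) = 1 − P(N ≤ 3) ≈ 0.8488.

0.8488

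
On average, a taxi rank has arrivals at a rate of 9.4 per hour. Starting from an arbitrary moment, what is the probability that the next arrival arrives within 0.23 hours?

Inter-arrival times are exponential with rate λ = 9.4 per hour.
P(T ≤ 0.23) = 1 − e^(−λt) = 1 − e^(−9.4 × 0.23) = 1 − e^(−2.162) ≈ 0.8849.

0.8849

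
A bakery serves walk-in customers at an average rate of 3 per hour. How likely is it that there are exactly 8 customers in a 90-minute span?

Over the interval, μ = 3 × 1.5 = 4.5 (a 90-minute span = 1.5 hours).
P(N = 8) = e^(−μ) μ^8/8! = e^(−4.5) · 4.5^8/40320 ≈ 0.0463.

0.0463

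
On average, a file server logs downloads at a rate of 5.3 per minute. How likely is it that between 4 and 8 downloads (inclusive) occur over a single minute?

0.6851

With mean μ = 5.3 per minute,
P(4 ≤ N ≤ 8) = Σ_{j=4}^{8} e^(−5.3) · 5.3^j/j! ≈ 0.6851.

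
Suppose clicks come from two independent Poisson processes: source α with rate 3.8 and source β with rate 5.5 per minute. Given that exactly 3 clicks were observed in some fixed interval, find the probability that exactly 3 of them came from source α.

Given the total, each event is independently from source α with probability p = λ_α/(λ_α+λ_β) = 3.8/9.3 ≈ 0.4086.
So K ~ Binomial(3, 3.8/9.3): P(K = 3) = C(3,3) · (3.8/9.3)^3 · (5.5/9.3)^0 ≈ 0.0682.

0.0682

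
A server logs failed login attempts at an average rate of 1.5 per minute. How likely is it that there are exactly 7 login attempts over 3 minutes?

0.0824

Over the interval, μ = 1.5 × 3 = 4.5 (3 minutes).
P(N = 7) = e^(−μ) μ^7/7! = e^(−4.5) · 4.5^7/5040 ≈ 0.0824.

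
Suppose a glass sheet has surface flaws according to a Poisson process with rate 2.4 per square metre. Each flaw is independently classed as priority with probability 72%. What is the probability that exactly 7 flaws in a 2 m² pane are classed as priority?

0.0369

Thinning: the flaws that are classed as priority themselves form a Poisson process with rate 0.72 × 2.4 = 1.728 per square metre.
Over the interval, μ = 1.728 × 2 = 3.456 (a 2 m² pane = 2 square metres).
P(N = 7) = e^(−3.456) · 3.456^7/7! ≈ 0.0369.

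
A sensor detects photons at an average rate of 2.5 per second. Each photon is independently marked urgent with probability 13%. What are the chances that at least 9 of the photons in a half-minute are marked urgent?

Thinning: the photons that are marked urgent themselves form a Poisson process with rate 0.13 × 2.5 = 0.325 per second.
Over the interval, μ = 0.325 × 30 = 9.75 (a half-minute = 30 seconds).
P(N ≥ 9) = 1 − P(N ≤ 8) ≈ 0.6383.

0.6383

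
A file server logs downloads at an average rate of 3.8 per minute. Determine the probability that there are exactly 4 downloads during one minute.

With mean μ = 3.8 per minute,
P(N = 4) = e^(−μ) μ^4/4! = e^(−3.8) · 3.8^4/24 ≈ 0.1944.

0.1944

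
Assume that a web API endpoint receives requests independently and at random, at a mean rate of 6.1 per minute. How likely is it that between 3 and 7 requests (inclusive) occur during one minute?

With mean μ = 6.1 per minute,
P(3 ≤ N ≤ 7) = Σ_{j=3}^{7} e^(−6.1) · 6.1^j/j! ≈ 0.6724.

0.6724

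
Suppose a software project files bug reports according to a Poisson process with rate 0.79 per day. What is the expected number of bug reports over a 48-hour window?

E[N] = λt = 0.79 × 2 = 1.58 (a 48-hour window = 2 days).

1.58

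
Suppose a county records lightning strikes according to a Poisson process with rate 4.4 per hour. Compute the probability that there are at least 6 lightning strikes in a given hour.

With mean μ = 4.4 per hour,
P(N ≥ 6) = 1 − P(N ≤ 5) = 1 − Σ_{j=0}^{5} e^(−μ) μ^j/j! ≈ 0.2801.

0.2801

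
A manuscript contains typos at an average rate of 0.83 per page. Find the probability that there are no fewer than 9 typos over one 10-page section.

0.4493

Over the interval, μ = 0.83 × 10 = 8.3 (a 10-page section = 10 pages).
P(N ≥ 9) = 1 − P(N ≤ 8) = 1 − Σ_{j=0}^{8} e^(−μ) μ^j/j! ≈ 0.4493.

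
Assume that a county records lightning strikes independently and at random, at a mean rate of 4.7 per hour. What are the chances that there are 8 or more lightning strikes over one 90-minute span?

Over the interval, μ = 4.7 × 1.5 = 7.05 (a 90-minute span = 1.5 hours).
P(N ≥ 8) = 1 − P(N ≤ 7) = 1 − Σ_{j=0}^{7} e^(−μ) μ^j/j! ≈ 0.4087.

0.4087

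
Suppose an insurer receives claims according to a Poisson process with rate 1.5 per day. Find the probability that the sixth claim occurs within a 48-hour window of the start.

0.0839

Over the interval, μ = 1.5 × 2 = 3 (a 48-hour window = 2 days).
The sixth arrival falls in the interval iff at least 6 events occur there: P(S_6 ≤ t) = P(N ≥ 6) = 1 − P(N ≤ 5) ≈ 0.0839.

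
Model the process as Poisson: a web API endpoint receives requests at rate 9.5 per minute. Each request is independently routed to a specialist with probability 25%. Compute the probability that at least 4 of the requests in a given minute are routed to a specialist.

Thinning: the requests that are routed to a specialist themselves form a Poisson process with rate 0.25 × 9.5 = 2.375 per minute.
So μ = 2.375.
P(N ≥ 4) = 1 − P(N ≤ 3) ≈ 0.2161.

0.2161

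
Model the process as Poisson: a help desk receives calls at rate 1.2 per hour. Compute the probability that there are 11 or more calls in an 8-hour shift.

Over the interval, μ = 1.2 × 8 = 9.6 (an 8-hour shift = 8 hours).
P(N ≥ 11) = 1 − P(N ≤ 10) = 1 − Σ_{j=0}^{10} e^(−μ) μ^j/j! ≈ 0.3671.

0.3671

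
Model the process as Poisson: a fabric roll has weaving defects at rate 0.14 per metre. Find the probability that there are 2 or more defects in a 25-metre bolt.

0.8641

Over the interval, μ = 0.14 × 25 = 3.5 (a 25-metre bolt = 25 metres).
P(N ≥ 2) = 1 − P(N ≤ 1) = 1 − Σ_{j=0}^{1} e^(−μ) μ^j/j! ≈ 0.8641.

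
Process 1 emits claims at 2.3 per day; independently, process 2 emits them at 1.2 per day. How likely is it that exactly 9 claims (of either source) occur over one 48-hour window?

Independent Poisson processes superpose: combined rate λ = 2.3 + 1.2 = 3.5 per day.
Over the interval, μ = 3.5 × 2 = 7 (a 48-hour window = 2 days).
P(N = 9) = e^(−7) · 7^9/9! ≈ 0.1014.

0.1014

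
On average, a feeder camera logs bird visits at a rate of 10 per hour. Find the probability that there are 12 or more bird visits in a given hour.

With mean μ = 10 per hour,
P(N ≥ 12) = 1 − P(N ≤ 11) = 1 − Σ_{j=0}^{11} e^(−μ) μ^j/j! ≈ 0.3032.

0.3032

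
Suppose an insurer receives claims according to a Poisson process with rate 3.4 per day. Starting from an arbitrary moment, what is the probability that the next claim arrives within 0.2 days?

0.4934

Inter-arrival times are exponential with rate λ = 3.4 per day.
P(T ≤ 0.2) = 1 − e^(−λt) = 1 − e^(−3.4 × 0.2) = 1 − e^(−0.68) ≈ 0.4934.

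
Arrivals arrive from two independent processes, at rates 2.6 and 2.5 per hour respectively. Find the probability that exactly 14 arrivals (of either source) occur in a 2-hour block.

0.0563

Independent Poisson processes superpose: combined rate λ = 2.6 + 2.5 = 5.1 per hour.
Over the interval, μ = 5.1 × 2 = 10.2 (a 2-hour block = 2 hours).
P(N = 14) = e^(−10.2) · 10.2^14/14! ≈ 0.0563.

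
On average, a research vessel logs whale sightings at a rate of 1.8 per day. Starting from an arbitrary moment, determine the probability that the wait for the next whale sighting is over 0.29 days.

The wait for the next event is exponential with rate λ = 1.8 per day.
P(T > 0.29) = e^(−λt) = e^(−1.8 × 0.29) = e^(−0.522) ≈ 0.5933.

0.5933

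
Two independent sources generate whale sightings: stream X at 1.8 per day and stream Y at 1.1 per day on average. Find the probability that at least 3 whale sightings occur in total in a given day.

Independent Poisson processes superpose: combined rate λ = 1.8 + 1.1 = 2.9 per day.
So μ = 2.9.
P(N ≥ 3) = 1 − P(N ≤ 2) ≈ 0.5540.

0.5540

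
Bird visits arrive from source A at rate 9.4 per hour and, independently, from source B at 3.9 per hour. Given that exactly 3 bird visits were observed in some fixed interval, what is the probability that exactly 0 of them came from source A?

Given the total, each event is independently from source A with probability p = λ_A/(λ_A+λ_B) = 9.4/13.3 ≈ 0.7068.
So K ~ Binomial(3, 9.4/13.3): P(K = 0) = C(3,0) · (9.4/13.3)^0 · (3.9/13.3)^3 ≈ 0.0252.

0.0252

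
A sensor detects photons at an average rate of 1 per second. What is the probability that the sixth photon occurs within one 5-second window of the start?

0.3840

Over the interval, μ = 1 × 5 = 5 (a 5-second window = 5 seconds).
The sixth arrival falls in the interval iff at least 6 events occur there: P(S_6 ≤ t) = P(N ≥ 6) = 1 − P(N ≤ 5) ≈ 0.3840.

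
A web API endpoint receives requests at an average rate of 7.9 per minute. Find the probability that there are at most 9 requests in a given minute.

0.7290

With mean μ = 7.9 per minute,
P(N ≤ 9) = Σ_{j=0}^{9} e^(−μ) μ^j/j! ≈ 0.7290.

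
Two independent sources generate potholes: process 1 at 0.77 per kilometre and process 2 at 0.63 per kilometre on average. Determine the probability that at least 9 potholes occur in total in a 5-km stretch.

Independent Poisson processes superpose: combined rate λ = 0.77 + 0.63 = 1.4 per kilometre.
Over the interval, μ = 1.4 × 5 = 7 (a 5-km stretch = 5 kilometres).
P(N ≥ 9) = 1 − P(N ≤ 8) ≈ 0.2709.

0.2709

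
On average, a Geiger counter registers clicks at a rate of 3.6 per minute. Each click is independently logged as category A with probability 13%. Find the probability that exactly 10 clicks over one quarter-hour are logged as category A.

Thinning: the clicks that are logged as category A themselves form a Poisson process with rate 0.13 × 3.6 = 0.468 per minute.
Over the interval, μ = 0.468 × 15 = 7.02 (a quarter-hour = 15 minutes).
P(N = 10) = e^(−7.02) · 7.02^10/10! ≈ 0.0716.

0.0716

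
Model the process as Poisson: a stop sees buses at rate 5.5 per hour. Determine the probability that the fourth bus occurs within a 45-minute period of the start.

Over the interval, μ = 5.5 × 0.75 = 4.125 (a 45-minute period = 0.75 hours).
The fourth arrival falls in the interval iff at least 4 events occur there: P(S_4 ≤ t) = P(N ≥ 4) = 1 − P(N ≤ 3) ≈ 0.5906.

0.5906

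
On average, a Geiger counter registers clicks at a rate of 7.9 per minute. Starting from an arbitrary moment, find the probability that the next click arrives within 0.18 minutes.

0.7588

Inter-arrival times are exponential with rate λ = 7.9 per minute.
P(T ≤ 0.18) = 1 − e^(−λt) = 1 − e^(−7.9 × 0.18) = 1 − e^(−1.422) ≈ 0.7588.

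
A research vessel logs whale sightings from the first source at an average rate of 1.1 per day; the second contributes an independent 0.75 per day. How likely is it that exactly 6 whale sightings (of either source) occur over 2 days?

0.0881

Independent Poisson processes superpose: combined rate λ = 1.1 + 0.75 = 1.85 per day.
Over the interval, μ = 1.85 × 2 = 3.7 (2 days).
P(N = 6) = e^(−3.7) · 3.7^6/6! ≈ 0.0881.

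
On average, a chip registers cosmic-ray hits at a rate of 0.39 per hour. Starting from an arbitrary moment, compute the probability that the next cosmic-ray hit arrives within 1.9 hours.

Inter-arrival times are exponential with rate λ = 0.39 per hour.
P(T ≤ 1.9) = 1 − e^(−λt) = 1 − e^(−0.39 × 1.9) = 1 − e^(−0.741) ≈ 0.5234.

0.5234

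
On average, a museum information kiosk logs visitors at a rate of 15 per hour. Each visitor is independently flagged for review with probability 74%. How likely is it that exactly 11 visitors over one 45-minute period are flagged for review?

Thinning: the visitors that are flagged for review themselves form a Poisson process with rate 0.74 × 15 = 11.1 per hour.
Over the interval, μ = 11.1 × 0.75 = 8.325 (a 45-minute period = 0.75 hours).
P(N = 11) = e^(−8.325) · 8.325^11/11! ≈ 0.0808.

0.0808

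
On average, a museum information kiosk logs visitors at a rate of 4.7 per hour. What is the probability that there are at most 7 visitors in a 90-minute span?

Over the interval, μ = 4.7 × 1.5 = 7.05 (a 90-minute span = 1.5 hours).
P(N ≤ 7) = Σ_{j=0}^{7} e^(−μ) μ^j/j! ≈ 0.5913.

0.5913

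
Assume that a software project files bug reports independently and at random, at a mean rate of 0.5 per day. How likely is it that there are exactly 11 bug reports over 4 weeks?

Over the interval, μ = 0.5 × 28 = 14 (4 weeks = 28 days).
P(N = 11) = e^(−μ) μ^11/11! = e^(−14) · 14^11/39916800 ≈ 0.0844.

0.0844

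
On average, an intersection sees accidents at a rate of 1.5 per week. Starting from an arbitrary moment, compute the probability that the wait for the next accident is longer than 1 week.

The wait for the next event is exponential with rate λ = 1.5 per week.
P(T > 1) = e^(−λt) = e^(−1.5 × 1) = e^(−1.5) ≈ 0.2231.

0.2231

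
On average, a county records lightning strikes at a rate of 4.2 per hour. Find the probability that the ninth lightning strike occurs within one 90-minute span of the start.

0.1852

Over the interval, μ = 4.2 × 1.5 = 6.3 (a 90-minute span = 1.5 hours).
The ninth arrival falls in the interval iff at least 9 events occur there: P(S_9 ≤ t) = P(N ≥ 9) = 1 − P(N ≤ 8) ≈ 0.1852.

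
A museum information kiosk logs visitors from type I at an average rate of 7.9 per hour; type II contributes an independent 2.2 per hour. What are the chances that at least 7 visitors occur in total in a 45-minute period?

0.6320

Independent Poisson processes superpose: combined rate λ = 7.9 + 2.2 = 10.1 per hour.
Over the interval, μ = 10.1 × 0.75 = 7.575 (a 45-minute period = 0.75 hours).
P(N ≥ 7) = 1 − P(N ≤ 6) ≈ 0.6320.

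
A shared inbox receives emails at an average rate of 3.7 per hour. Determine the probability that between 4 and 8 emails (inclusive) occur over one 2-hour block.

Over the interval, μ = 3.7 × 2 = 7.4 (a 2-hour block = 2 hours).
P(4 ≤ N ≤ 8) = Σ_{j=4}^{8} e^(−7.4) · 7.4^j/j! ≈ 0.6125.

0.6125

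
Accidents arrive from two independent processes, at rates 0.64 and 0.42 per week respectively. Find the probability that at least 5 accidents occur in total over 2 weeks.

Independent Poisson processes superpose: combined rate λ = 0.64 + 0.42 = 1.06 per week.
Over the interval, μ = 1.06 × 2 = 2.12 (2 weeks).
P(N ≥ 5) = 1 − P(N ≤ 4) ≈ 0.0641.

0.0641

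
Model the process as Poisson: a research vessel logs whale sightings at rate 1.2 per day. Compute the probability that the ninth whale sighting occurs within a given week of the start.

Over the interval, μ = 1.2 × 7 = 8.4 (a week = 7 days).
The ninth arrival falls in the interval iff at least 9 events occur there: P(S_9 ≤ t) = P(N ≥ 9) = 1 − P(N ≤ 8) ≈ 0.4631.

0.4631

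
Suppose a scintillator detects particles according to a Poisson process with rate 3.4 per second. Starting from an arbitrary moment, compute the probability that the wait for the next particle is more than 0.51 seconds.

The wait for the next event is exponential with rate λ = 3.4 per second.
P(T > 0.51) = e^(−λt) = e^(−3.4 × 0.51) = e^(−1.734) ≈ 0.1766.

0.1766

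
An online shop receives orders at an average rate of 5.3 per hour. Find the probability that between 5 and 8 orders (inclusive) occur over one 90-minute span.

0.4970

Over the interval, μ = 5.3 × 1.5 = 7.95 (a 90-minute span = 1.5 hours).
P(5 ≤ N ≤ 8) = Σ_{j=5}^{8} e^(−7.95) · 7.95^j/j! ≈ 0.4970.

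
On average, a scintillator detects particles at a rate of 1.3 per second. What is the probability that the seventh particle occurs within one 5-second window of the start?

Over the interval, μ = 1.3 × 5 = 6.5 (a 5-second window = 5 seconds).
The seventh arrival falls in the interval iff at least 7 events occur there: P(S_7 ≤ t) = P(N ≥ 7) = 1 − P(N ≤ 6) ≈ 0.4735.

0.4735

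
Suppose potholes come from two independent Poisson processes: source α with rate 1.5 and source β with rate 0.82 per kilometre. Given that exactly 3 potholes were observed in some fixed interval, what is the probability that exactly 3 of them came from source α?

0.2703

Given the total, each event is independently from source α with probability p = λ_α/(λ_α+λ_β) = 1.5/2.32 ≈ 0.6466.
So K ~ Binomial(3, 1.5/2.32): P(K = 3) = C(3,3) · (1.5/2.32)^3 · (0.82/2.32)^0 ≈ 0.2703.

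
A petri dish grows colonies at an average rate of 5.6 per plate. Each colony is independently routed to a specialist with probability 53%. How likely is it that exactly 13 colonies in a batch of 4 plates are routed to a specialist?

0.1044

Thinning: the colonies that are routed to a specialist themselves form a Poisson process with rate 0.53 × 5.6 = 2.968 per plate.
Over the interval, μ = 2.968 × 4 = 11.872 (a batch of 4 plates = 4 plates).
P(N = 13) = e^(−11.872) · 11.872^13/13! ≈ 0.1044.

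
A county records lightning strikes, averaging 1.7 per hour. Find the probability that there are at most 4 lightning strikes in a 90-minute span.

Over the interval, μ = 1.7 × 1.5 = 2.55 (a 90-minute span = 1.5 hours).
P(N ≤ 4) = Σ_{j=0}^{4} e^(−μ) μ^j/j! ≈ 0.8844.

0.8844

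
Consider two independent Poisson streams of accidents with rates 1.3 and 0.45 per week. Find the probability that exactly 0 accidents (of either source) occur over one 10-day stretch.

0.0821

Independent Poisson processes superpose: combined rate λ = 1.3 + 0.45 = 1.75 per week.
Over the interval, μ = 1.75 × 10/7 = 2.5 (a 10-day stretch = 10/7 weeks).
P(N = 0) = e^(−2.5) · 2.5^0/0! ≈ 0.0821.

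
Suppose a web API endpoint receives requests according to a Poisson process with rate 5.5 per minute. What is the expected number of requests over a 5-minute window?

E[N] = λt = 5.5 × 5 = 27.5 (a 5-minute window = 5 minutes).

27.5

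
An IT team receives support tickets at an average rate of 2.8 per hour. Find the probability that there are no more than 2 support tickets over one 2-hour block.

Over the interval, μ = 2.8 × 2 = 5.6 (a 2-hour block = 2 hours).
P(N ≤ 2) = Σ_{j=0}^{2} e^(−μ) μ^j/j! ≈ 0.0824.

0.0824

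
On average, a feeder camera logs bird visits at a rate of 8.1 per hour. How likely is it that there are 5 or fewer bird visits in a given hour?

With mean μ = 8.1 per hour,
P(N ≤ 5) = Σ_{j=0}^{5} e^(−μ) μ^j/j! ≈ 0.1822.

0.1822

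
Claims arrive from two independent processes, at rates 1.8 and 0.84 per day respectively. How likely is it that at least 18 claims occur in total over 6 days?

Independent Poisson processes superpose: combined rate λ = 1.8 + 0.84 = 2.64 per day.
Over the interval, μ = 2.64 × 6 = 15.84 (6 days).
P(N ≥ 18) = 1 − P(N ≤ 17) ≈ 0.3258.

0.3258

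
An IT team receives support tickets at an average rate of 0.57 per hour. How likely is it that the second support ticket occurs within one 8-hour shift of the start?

Over the interval, μ = 0.57 × 8 = 4.56 (an 8-hour shift = 8 hours).
The second arrival falls in the interval iff at least 2 events occur there: P(S_2 ≤ t) = P(N ≥ 2) = 1 − P(N ≤ 1) ≈ 0.9418.

0.9418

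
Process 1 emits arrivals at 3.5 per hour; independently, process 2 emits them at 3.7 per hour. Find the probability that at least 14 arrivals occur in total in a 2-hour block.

Independent Poisson processes superpose: combined rate λ = 3.5 + 3.7 = 7.2 per hour.
Over the interval, μ = 7.2 × 2 = 14.4 (a 2-hour block = 2 hours).
P(N ≥ 14) = 1 − P(N ≤ 13) ≈ 0.5773.

0.5773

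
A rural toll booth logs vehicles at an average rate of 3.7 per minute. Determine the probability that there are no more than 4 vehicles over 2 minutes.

0.1395

Over the interval, μ = 3.7 × 2 = 7.4 (2 minutes).
P(N ≤ 4) = Σ_{j=0}^{4} e^(−μ) μ^j/j! ≈ 0.1395.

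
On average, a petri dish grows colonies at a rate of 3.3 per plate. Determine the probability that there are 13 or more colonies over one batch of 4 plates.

Over the interval, μ = 3.3 × 4 = 13.2 (a batch of 4 plates = 4 plates).
P(N ≥ 13) = 1 − P(N ≤ 12) = 1 − Σ_{j=0}^{12} e^(−μ) μ^j/j! ≈ 0.5587.

0.5587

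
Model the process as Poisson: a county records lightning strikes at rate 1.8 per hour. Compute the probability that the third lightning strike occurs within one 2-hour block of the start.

Over the interval, μ = 1.8 × 2 = 3.6 (a 2-hour block = 2 hours).
The third arrival falls in the interval iff at least 3 events occur there: P(S_3 ≤ t) = P(N ≥ 3) = 1 − P(N ≤ 2) ≈ 0.6973.

0.6973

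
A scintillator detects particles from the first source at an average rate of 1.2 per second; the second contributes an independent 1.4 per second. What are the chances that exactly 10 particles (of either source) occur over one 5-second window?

Independent Poisson processes superpose: combined rate λ = 1.2 + 1.4 = 2.6 per second.
Over the interval, μ = 2.6 × 5 = 13 (a 5-second window = 5 seconds).
P(N = 10) = e^(−13) · 13^10/10! ≈ 0.0859.

0.0859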